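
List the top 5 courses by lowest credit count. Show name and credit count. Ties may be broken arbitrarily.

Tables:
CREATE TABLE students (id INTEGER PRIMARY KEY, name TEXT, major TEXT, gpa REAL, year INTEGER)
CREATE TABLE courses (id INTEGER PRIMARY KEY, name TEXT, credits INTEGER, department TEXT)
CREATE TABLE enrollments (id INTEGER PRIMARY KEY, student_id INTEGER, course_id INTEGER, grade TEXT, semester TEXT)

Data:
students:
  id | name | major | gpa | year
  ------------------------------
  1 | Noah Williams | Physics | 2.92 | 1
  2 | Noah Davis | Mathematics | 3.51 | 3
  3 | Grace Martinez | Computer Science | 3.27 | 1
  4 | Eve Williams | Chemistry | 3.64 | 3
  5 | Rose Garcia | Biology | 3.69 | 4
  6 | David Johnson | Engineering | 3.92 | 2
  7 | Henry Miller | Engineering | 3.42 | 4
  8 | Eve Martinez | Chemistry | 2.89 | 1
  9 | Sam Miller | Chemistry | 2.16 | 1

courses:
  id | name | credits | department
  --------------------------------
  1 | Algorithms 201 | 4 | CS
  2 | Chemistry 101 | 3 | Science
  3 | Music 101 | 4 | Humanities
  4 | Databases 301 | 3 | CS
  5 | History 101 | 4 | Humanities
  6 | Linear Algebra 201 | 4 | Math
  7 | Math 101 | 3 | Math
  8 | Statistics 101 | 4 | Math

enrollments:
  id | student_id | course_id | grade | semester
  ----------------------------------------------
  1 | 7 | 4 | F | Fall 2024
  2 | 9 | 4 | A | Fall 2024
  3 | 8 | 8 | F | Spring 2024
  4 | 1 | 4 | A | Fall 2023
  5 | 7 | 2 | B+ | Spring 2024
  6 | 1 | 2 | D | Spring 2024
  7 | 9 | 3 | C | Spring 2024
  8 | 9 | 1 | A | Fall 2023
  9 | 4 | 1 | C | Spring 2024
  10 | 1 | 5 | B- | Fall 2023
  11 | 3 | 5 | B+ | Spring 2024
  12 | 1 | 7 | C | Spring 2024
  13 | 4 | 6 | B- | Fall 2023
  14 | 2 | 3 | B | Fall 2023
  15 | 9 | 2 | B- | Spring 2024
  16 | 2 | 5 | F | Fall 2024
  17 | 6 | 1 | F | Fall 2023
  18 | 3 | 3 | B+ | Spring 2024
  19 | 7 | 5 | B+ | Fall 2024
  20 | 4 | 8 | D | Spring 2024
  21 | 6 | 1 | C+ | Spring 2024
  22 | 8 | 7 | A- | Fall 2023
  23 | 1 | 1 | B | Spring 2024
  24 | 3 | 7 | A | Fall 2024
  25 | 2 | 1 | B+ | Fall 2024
SELECT name, credits FROM courses ORDER BY credits ASC LIMIT 5

Execution result:
name | credits
Chemistry 101 | 3
Databases 301 | 3
Math 101 | 3
Algorithms 201 | 4
Music 101 | 4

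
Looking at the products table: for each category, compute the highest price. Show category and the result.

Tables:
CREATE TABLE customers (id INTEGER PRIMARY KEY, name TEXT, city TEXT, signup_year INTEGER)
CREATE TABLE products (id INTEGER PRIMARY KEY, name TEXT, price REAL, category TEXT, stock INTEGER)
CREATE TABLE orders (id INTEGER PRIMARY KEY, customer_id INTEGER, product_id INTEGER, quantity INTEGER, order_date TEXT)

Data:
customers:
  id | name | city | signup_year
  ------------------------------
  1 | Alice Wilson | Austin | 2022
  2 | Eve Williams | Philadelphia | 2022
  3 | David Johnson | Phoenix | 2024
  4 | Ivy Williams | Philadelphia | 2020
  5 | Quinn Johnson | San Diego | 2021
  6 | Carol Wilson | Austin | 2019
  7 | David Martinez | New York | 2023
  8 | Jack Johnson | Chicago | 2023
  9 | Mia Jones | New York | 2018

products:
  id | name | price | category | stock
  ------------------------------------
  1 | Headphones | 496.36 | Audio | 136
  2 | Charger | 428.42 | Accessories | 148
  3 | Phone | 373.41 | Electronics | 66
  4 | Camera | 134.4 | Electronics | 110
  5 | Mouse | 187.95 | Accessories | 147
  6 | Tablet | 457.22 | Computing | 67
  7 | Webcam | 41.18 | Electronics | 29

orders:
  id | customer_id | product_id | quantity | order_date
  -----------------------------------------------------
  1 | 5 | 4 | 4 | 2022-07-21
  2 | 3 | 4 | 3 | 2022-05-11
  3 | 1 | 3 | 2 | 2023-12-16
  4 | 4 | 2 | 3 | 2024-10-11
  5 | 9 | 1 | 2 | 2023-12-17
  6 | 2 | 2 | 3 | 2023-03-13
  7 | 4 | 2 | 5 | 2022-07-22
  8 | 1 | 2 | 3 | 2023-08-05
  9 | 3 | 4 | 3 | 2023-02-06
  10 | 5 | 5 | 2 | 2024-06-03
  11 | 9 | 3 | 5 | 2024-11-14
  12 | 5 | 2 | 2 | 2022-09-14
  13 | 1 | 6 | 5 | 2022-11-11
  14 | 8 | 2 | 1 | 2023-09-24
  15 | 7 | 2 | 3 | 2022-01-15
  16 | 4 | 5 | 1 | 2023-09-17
SELECT category, MAX(price) AS max_price FROM products GROUP BY category

Execution result:
category | max_price
Accessories | 428.42
Audio | 496.36
Computing | 457.22
Electronics | 373.41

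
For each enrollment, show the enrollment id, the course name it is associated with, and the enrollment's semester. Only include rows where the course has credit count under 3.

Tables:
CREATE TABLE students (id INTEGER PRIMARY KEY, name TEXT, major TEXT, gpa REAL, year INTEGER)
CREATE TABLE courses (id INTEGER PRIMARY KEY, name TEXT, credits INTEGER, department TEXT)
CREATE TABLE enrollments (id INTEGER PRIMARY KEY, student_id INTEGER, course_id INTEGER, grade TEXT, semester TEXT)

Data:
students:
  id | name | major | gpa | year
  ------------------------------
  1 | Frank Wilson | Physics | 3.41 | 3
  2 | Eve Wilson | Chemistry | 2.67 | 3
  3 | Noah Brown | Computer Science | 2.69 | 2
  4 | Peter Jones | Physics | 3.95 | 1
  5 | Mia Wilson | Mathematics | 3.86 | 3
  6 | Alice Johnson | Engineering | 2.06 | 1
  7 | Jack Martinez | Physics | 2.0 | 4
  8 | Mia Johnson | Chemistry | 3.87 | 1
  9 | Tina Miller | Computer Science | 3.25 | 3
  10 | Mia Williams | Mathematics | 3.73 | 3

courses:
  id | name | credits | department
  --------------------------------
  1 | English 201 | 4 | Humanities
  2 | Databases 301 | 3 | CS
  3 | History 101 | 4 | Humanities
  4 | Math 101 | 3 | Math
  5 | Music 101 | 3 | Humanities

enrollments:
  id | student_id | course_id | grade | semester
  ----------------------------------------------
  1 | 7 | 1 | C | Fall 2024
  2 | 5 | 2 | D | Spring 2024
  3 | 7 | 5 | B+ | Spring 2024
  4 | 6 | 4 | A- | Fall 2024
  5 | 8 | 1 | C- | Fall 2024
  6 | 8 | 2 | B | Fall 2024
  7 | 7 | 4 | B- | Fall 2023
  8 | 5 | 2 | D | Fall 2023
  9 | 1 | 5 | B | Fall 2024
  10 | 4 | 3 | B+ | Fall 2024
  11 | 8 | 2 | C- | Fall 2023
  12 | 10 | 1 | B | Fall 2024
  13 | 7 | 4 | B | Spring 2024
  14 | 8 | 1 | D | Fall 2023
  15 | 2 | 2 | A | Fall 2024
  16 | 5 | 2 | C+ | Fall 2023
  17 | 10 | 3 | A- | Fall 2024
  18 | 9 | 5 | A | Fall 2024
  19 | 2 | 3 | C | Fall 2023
SELECT c.id, p.name AS course, c.semester FROM enrollments c JOIN courses p ON c.course_id = p.id WHERE p.credits < 3

Execution result:
(no rows)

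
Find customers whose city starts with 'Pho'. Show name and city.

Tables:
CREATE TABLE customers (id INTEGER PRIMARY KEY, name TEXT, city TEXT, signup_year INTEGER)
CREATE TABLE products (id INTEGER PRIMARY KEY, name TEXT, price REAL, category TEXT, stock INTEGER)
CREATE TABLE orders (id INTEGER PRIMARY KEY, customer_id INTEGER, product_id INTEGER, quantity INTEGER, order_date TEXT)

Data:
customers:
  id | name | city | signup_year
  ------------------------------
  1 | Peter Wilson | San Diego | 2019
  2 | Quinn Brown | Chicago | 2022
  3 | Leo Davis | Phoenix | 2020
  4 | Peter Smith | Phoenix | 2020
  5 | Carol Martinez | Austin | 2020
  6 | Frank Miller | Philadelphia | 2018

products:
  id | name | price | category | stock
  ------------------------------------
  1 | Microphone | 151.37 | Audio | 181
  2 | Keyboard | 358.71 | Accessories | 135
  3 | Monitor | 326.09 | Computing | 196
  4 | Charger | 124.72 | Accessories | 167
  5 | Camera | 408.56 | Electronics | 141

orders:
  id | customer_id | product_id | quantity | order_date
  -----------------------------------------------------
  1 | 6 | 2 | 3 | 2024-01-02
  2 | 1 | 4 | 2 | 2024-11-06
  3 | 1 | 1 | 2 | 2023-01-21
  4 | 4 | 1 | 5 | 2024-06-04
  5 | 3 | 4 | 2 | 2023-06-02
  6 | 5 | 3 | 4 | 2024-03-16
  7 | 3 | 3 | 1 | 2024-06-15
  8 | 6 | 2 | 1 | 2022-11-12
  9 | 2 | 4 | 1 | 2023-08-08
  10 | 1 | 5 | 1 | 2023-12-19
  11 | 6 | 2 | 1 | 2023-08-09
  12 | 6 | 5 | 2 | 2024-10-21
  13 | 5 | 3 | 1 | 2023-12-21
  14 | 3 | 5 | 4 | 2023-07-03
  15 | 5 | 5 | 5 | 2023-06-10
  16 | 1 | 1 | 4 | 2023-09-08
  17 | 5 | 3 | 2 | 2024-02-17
SELECT name, city FROM customers WHERE city LIKE 'Pho%'

Execution result:
name | city
Leo Davis | Phoenix
Peter Smith | Phoenix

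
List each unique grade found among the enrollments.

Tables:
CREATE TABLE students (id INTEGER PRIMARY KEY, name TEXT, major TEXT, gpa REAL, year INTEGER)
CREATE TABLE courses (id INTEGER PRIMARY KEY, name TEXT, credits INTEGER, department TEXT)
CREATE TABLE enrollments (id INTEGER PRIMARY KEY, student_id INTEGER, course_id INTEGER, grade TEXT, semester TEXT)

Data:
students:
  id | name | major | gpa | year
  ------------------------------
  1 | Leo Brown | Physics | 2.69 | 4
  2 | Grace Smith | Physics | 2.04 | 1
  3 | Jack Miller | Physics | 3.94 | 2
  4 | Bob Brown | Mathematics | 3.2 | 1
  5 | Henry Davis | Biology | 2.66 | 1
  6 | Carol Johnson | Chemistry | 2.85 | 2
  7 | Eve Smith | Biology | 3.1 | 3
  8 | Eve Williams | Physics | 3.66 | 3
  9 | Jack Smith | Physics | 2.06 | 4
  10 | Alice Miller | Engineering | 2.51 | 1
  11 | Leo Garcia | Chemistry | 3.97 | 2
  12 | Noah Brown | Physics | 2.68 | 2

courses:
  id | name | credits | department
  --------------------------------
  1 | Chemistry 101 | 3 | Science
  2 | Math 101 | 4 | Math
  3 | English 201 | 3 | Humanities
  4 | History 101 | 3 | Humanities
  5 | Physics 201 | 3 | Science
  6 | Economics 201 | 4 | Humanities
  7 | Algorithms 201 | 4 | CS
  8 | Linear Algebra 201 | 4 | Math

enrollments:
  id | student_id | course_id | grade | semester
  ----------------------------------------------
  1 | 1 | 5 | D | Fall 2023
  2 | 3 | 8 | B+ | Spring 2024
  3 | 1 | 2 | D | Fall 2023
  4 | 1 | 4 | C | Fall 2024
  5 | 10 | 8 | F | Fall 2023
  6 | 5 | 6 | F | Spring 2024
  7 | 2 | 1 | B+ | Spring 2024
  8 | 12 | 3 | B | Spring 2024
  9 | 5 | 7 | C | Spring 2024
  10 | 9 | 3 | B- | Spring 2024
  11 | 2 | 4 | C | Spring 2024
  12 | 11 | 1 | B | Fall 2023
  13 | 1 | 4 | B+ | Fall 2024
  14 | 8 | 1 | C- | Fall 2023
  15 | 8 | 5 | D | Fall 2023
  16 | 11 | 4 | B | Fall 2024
SELECT DISTINCT grade FROM enrollments

Execution result:
grade
D
B+
C
F
B
B-
C-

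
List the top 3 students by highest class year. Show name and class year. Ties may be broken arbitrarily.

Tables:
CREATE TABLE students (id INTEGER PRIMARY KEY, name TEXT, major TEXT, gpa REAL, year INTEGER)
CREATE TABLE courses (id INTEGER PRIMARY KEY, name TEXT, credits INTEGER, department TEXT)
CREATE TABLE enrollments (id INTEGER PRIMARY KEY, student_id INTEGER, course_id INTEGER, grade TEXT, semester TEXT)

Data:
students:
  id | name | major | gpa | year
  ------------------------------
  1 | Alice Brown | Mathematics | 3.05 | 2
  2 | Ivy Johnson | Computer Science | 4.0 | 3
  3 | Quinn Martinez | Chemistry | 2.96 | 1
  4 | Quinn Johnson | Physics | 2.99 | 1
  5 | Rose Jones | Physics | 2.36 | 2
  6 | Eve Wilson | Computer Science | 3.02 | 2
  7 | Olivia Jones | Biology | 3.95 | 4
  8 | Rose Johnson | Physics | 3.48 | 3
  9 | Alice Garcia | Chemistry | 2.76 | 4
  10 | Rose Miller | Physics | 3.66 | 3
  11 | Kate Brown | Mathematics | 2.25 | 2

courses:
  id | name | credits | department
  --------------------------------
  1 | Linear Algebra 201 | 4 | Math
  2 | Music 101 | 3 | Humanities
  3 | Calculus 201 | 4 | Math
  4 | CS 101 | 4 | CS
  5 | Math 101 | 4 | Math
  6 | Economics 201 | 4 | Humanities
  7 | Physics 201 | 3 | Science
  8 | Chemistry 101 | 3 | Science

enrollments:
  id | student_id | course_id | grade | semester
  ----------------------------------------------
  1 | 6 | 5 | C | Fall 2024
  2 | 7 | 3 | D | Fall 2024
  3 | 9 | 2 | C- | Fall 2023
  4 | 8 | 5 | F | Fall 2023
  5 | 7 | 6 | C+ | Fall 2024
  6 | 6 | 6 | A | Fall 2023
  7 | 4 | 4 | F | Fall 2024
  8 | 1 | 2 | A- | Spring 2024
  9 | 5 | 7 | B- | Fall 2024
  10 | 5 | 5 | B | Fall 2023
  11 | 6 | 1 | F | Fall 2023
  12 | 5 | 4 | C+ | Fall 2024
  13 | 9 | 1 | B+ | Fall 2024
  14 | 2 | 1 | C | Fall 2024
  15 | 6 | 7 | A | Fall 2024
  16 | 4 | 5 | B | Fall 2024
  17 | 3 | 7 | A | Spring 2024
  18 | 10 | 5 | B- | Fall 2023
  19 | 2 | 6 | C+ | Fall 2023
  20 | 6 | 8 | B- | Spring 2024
SELECT name, year FROM students ORDER BY year DESC LIMIT 3

Execution result:
name | year
Olivia Jones | 4
Alice Garcia | 4
Ivy Johnson | 3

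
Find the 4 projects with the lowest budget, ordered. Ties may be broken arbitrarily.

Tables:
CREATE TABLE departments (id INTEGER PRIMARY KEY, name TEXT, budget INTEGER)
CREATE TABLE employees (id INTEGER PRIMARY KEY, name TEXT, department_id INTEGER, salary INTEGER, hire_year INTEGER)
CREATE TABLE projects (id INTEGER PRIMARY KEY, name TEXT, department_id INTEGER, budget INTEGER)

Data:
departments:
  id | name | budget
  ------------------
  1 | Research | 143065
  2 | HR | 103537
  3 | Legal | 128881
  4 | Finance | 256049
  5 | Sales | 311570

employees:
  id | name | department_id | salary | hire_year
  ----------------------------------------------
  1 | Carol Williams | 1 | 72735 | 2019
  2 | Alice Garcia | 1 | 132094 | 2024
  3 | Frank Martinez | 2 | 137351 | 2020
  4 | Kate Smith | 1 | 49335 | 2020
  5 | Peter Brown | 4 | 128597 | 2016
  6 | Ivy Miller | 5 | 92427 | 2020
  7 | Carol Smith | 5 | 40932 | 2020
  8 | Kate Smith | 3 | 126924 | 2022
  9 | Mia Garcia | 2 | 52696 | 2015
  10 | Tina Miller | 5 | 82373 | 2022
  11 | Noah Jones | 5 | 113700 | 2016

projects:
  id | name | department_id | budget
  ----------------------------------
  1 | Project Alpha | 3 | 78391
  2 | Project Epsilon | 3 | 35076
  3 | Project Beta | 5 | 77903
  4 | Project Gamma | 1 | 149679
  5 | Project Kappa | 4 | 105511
SELECT name, budget FROM projects ORDER BY budget ASC LIMIT 4

Execution result:
name | budget
Project Epsilon | 35076
Project Beta | 77903
Project Alpha | 78391
Project Kappa | 105511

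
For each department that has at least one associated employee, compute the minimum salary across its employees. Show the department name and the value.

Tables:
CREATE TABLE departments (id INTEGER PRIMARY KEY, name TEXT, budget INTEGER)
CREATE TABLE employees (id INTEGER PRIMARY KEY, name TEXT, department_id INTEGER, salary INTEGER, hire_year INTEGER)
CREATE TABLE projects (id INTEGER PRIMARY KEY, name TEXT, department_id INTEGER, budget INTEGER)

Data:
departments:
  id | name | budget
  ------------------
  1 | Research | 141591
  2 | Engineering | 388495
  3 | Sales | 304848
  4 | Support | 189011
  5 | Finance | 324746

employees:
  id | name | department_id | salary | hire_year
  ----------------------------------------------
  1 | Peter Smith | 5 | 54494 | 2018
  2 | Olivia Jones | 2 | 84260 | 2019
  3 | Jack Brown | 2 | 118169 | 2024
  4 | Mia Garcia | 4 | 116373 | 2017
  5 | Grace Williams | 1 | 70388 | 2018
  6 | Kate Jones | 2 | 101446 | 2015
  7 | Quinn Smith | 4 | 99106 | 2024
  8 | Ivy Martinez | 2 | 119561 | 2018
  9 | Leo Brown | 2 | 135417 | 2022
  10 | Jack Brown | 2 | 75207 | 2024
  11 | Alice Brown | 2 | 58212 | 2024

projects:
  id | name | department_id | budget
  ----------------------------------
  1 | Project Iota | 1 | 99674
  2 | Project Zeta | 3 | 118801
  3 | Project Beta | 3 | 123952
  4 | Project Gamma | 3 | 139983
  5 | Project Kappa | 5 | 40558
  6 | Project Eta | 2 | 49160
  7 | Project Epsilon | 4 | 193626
SELECT p.name, MIN(c.salary) AS min_salary FROM employees c JOIN departments p ON c.department_id = p.id GROUP BY p.id, p.name

Execution result:
name | min_salary
Research | 70388
Engineering | 58212
Support | 99106
Finance | 54494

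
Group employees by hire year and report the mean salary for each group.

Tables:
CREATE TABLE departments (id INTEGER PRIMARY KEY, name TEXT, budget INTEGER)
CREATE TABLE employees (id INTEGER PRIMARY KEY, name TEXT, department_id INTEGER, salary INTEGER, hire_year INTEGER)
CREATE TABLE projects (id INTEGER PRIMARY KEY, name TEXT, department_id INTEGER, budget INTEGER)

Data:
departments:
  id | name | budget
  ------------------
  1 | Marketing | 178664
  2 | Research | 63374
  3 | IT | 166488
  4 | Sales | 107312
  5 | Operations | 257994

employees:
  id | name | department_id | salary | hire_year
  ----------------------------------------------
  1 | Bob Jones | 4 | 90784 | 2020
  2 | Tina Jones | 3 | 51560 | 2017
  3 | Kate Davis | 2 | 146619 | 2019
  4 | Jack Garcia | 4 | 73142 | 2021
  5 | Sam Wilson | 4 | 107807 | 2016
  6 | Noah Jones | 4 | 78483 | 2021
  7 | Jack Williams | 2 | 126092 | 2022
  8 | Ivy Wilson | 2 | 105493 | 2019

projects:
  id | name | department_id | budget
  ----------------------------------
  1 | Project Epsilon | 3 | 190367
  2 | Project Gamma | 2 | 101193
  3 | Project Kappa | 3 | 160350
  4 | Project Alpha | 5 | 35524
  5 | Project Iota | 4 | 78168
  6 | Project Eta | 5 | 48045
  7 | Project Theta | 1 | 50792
SELECT hire_year, AVG(salary) AS avg_salary FROM employees GROUP BY hire_year

Execution result:
hire_year | avg_salary
2016 | 107807.00
2017 | 51560.00
2019 | 126056.00
2020 | 90784.00
2021 | 75812.50
2022 | 126092.00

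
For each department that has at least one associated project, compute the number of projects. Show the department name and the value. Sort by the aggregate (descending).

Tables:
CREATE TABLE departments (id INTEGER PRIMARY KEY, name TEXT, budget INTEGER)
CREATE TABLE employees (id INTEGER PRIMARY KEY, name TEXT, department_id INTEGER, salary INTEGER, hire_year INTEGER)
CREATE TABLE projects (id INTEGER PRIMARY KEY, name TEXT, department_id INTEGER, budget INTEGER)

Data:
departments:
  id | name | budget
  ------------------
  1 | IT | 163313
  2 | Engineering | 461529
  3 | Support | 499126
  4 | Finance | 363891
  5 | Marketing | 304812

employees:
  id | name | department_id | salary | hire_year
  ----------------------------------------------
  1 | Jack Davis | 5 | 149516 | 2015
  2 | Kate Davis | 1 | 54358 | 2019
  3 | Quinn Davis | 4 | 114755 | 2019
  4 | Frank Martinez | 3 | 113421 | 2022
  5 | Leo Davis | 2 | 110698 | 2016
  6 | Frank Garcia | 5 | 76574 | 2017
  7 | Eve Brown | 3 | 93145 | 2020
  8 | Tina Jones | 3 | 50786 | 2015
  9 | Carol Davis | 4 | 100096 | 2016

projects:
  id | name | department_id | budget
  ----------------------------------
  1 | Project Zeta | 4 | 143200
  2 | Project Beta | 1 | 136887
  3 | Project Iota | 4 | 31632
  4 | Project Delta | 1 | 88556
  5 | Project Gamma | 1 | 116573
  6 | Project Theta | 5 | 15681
SELECT p.name, COUNT(*) AS n FROM projects c JOIN departments p ON c.department_id = p.id GROUP BY p.id, p.name ORDER BY n DESC

Execution result:
name | n
IT | 3
Finance | 2
Marketing | 1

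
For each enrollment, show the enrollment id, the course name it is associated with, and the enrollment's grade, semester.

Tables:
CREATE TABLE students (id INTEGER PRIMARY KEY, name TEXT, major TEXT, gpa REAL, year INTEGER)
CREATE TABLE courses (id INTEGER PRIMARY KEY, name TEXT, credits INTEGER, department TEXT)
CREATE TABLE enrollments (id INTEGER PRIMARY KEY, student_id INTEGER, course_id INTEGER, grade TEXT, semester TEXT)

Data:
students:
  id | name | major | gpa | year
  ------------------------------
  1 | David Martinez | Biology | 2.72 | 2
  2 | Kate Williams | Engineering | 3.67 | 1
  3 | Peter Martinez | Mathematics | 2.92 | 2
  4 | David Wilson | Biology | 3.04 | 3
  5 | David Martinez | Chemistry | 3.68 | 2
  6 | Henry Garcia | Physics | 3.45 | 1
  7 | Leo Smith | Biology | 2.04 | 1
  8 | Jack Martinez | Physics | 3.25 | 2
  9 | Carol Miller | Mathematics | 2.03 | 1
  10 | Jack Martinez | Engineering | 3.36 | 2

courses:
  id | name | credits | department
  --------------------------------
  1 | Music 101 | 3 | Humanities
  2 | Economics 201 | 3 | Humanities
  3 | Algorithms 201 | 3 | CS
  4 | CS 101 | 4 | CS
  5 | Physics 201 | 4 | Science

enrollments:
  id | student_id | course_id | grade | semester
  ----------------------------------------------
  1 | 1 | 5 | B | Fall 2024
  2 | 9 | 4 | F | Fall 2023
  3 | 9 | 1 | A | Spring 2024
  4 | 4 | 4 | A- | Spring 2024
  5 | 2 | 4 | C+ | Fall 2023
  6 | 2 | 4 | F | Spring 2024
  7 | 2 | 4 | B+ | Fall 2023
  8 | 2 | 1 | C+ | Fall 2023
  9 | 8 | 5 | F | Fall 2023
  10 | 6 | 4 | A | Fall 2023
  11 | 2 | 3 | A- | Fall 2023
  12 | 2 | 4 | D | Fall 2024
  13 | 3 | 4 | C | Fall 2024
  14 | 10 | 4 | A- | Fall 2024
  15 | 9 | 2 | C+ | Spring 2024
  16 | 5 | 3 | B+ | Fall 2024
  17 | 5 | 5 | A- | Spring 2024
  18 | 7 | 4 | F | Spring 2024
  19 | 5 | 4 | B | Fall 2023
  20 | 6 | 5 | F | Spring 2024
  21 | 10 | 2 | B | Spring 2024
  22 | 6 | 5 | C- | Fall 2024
SELECT c.id, p.name AS course, c.grade, c.semester FROM enrollments c JOIN courses p ON c.course_id = p.id

Execution result:
id | course | grade | semester
1 | Physics 201 | B | Fall 2024
2 | CS 101 | F | Fall 2023
3 | Music 101 | A | Spring 2024
4 | CS 101 | A- | Spring 2024
5 | CS 101 | C+ | Fall 2023
6 | CS 101 | F | Spring 2024
7 | CS 101 | B+ | Fall 2023
8 | Music 101 | C+ | Fall 2023
9 | Physics 201 | F | Fall 2023
10 | CS 101 | A | Fall 2023
11 | Algorithms 201 | A- | Fall 2023
12 | CS 101 | D | Fall 2024
13 | CS 101 | C | Fall 2024
14 | CS 101 | A- | Fall 2024
15 | Economics 201 | C+ | Spring 2024
16 | Algorithms 201 | B+ | Fall 2024
17 | Physics 201 | A- | Spring 2024
18 | CS 101 | F | Spring 2024
19 | CS 101 | B | Fall 2023
20 | Physics 201 | F | Spring 2024
21 | Economics 201 | B | Spring 2024
22 | Physics 201 | C- | Fall 2024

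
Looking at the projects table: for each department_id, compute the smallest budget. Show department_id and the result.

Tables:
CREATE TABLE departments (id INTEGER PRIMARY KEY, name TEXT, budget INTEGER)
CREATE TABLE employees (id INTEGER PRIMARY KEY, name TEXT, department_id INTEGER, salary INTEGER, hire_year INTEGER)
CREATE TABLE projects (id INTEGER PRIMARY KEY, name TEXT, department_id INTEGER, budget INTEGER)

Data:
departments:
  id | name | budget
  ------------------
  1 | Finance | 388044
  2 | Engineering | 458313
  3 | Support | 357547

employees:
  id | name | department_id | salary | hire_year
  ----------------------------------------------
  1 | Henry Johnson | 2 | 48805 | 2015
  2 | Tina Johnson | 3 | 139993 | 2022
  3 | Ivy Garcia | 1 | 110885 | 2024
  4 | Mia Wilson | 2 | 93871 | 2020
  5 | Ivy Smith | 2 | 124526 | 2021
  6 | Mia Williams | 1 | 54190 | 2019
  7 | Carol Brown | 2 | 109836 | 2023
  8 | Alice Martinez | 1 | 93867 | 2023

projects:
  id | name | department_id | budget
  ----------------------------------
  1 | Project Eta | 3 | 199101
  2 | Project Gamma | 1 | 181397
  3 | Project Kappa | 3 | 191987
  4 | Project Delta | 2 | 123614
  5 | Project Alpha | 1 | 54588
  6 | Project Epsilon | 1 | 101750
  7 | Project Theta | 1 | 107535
SELECT department_id, MIN(budget) AS min_budget FROM projects GROUP BY department_id

Execution result:
department_id | min_budget
1 | 54588
2 | 123614
3 | 191987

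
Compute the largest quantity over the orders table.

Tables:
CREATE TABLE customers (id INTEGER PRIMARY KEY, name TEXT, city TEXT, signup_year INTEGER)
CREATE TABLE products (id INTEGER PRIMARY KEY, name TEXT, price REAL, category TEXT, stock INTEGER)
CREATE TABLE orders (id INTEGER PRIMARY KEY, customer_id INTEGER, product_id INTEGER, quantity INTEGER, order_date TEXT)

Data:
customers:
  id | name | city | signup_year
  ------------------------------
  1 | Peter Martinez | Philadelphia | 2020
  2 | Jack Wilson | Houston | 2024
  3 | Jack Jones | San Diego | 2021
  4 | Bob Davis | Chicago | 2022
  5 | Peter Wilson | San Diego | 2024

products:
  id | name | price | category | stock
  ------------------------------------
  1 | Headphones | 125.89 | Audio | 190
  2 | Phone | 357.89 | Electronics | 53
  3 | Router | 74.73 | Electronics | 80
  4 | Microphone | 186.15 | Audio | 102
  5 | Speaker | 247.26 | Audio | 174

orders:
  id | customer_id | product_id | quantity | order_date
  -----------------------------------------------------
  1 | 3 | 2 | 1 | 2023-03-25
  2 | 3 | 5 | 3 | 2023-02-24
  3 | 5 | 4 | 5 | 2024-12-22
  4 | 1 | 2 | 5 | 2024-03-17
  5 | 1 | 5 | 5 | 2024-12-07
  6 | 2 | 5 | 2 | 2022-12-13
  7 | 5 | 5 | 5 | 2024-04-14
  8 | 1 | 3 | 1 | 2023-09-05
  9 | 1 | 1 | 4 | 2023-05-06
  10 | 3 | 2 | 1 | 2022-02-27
SELECT MAX(quantity) FROM orders

Execution result:
5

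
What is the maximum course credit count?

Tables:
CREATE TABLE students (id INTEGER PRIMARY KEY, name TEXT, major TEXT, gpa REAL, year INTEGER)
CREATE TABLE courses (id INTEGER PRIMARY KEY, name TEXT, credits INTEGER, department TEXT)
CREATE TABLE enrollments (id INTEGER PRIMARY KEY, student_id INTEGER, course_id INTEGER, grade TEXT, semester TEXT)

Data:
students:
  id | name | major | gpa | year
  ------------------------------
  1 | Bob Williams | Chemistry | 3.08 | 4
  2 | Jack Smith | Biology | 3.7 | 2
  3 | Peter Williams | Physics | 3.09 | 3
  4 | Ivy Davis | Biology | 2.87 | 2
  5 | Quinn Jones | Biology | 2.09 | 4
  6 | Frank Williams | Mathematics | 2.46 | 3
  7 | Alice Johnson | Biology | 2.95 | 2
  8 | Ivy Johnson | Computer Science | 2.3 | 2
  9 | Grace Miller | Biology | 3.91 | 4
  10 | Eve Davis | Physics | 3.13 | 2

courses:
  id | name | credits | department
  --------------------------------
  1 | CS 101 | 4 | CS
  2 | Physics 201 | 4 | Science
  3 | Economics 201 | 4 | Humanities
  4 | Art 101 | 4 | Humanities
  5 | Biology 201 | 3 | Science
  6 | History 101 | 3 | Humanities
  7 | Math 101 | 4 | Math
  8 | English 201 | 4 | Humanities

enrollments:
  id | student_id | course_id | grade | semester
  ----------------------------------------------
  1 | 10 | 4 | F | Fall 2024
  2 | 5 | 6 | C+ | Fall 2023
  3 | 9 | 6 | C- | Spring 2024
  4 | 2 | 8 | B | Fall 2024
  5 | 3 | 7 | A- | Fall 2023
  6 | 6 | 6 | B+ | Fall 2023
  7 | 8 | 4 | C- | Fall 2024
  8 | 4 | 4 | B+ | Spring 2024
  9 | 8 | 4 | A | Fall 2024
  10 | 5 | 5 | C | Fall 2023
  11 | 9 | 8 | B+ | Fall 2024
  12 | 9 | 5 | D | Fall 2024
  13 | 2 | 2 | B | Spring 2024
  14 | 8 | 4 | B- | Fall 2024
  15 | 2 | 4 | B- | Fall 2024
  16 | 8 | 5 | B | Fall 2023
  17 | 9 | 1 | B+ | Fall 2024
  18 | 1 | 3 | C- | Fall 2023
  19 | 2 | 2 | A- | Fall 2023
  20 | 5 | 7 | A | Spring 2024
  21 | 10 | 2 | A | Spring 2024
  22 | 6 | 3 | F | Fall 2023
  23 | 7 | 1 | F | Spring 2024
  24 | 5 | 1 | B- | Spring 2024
SELECT MAX(credits) FROM courses

Execution result:
4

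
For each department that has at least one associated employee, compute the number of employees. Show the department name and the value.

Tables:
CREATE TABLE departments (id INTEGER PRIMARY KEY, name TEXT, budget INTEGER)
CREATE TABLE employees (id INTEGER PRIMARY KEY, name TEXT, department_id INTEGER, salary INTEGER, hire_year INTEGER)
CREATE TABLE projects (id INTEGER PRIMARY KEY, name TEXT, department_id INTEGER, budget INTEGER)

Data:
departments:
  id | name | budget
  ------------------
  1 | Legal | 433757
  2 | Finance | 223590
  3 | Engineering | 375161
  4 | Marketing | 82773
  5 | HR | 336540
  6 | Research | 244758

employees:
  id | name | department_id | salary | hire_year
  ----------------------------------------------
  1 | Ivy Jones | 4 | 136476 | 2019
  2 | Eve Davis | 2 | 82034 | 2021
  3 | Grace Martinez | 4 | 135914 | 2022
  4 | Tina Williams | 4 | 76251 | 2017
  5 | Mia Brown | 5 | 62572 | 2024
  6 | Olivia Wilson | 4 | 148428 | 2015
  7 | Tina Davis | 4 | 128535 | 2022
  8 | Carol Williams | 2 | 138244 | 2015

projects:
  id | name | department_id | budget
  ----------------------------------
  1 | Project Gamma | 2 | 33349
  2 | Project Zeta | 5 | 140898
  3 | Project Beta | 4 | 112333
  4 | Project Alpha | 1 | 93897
SELECT p.name, COUNT(*) AS n FROM employees c JOIN departments p ON c.department_id = p.id GROUP BY p.id, p.name

Execution result:
name | n
Finance | 2
Marketing | 5
HR | 1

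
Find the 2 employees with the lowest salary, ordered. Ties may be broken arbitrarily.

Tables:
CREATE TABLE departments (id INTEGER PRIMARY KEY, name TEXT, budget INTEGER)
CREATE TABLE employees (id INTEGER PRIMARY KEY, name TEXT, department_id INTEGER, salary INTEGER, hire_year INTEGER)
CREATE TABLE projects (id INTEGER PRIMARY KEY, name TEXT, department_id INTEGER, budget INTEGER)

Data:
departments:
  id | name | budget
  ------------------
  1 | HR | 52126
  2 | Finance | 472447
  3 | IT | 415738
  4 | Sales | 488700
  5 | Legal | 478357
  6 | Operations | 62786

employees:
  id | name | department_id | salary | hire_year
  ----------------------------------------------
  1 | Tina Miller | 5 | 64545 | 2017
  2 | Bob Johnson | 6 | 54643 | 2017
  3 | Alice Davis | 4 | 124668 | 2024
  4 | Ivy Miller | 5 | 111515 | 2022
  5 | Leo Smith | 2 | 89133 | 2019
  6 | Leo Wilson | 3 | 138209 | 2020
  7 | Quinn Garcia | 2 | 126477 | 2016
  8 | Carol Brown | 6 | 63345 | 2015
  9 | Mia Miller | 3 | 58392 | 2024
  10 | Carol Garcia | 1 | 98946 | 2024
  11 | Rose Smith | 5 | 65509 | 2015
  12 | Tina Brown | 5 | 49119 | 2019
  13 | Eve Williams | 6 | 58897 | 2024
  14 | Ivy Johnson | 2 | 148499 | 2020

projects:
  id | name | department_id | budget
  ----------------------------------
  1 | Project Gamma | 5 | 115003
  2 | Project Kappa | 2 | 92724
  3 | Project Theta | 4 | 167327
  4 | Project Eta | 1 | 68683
SELECT name, salary FROM employees ORDER BY salary ASC LIMIT 2

Execution result:
name | salary
Tina Brown | 49119
Bob Johnson | 54643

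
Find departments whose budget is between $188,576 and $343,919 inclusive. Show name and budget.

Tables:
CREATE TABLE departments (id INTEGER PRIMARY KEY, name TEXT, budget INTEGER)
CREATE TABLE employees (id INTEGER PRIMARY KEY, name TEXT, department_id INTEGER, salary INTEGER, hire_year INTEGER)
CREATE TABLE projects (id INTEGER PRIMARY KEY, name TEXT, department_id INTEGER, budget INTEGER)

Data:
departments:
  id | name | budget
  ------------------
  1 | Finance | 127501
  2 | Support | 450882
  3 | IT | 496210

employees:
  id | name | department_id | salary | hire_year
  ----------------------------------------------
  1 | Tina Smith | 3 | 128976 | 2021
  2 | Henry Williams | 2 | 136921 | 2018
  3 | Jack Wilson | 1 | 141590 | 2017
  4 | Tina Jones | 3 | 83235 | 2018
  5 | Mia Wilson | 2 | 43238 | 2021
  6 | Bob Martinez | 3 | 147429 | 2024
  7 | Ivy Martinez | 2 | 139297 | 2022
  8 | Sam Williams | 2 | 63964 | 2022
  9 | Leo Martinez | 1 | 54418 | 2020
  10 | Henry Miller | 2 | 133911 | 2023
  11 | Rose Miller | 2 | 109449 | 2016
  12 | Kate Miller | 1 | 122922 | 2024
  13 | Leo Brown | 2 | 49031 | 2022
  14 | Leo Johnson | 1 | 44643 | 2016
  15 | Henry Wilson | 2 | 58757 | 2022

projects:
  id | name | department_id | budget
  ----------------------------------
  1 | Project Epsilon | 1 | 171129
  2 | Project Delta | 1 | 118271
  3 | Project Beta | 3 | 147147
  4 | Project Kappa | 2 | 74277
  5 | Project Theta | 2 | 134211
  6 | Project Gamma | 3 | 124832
SELECT name, budget FROM departments WHERE budget BETWEEN 188576 AND 343919

Execution result:
(no rows)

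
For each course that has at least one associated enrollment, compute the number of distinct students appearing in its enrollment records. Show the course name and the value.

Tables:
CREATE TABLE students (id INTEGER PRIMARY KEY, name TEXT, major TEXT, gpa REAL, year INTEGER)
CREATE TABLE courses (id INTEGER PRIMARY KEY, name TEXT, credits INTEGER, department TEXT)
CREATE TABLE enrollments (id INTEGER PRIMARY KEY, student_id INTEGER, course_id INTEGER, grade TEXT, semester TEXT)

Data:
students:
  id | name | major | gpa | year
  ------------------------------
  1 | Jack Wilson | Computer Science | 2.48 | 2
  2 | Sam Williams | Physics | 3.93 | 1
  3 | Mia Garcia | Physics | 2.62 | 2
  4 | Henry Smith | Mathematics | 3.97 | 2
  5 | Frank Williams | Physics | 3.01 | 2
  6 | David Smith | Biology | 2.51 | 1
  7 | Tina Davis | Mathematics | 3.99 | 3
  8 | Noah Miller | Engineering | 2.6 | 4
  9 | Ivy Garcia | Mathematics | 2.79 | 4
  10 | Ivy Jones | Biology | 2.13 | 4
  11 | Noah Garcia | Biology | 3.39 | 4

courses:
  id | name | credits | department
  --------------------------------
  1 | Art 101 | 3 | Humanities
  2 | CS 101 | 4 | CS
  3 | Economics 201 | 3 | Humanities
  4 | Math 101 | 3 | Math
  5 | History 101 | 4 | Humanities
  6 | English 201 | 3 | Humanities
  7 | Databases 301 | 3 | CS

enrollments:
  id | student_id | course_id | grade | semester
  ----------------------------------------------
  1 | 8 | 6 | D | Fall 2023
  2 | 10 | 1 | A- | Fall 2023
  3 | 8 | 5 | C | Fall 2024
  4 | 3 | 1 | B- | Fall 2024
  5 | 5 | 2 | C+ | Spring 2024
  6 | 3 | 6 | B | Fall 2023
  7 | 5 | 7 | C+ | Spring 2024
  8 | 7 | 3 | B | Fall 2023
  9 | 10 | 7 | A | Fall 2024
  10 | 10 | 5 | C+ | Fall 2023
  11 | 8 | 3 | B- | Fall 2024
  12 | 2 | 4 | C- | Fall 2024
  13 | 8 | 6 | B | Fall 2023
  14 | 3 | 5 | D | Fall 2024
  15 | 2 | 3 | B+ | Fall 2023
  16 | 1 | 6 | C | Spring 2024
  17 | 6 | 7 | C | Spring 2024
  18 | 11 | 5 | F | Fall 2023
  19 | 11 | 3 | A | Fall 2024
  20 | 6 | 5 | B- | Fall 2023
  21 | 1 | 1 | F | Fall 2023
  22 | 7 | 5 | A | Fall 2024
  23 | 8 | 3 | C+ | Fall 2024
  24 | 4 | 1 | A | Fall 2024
SELECT p.name, COUNT(DISTINCT c.student_id) AS distinct_student_count FROM enrollments c JOIN courses p ON c.course_id = p.id GROUP BY p.id, p.name

Execution result:
name | distinct_student_count
Art 101 | 4
CS 101 | 1
Economics 201 | 4
Math 101 | 1
History 101 | 6
English 201 | 3
Databases 301 | 3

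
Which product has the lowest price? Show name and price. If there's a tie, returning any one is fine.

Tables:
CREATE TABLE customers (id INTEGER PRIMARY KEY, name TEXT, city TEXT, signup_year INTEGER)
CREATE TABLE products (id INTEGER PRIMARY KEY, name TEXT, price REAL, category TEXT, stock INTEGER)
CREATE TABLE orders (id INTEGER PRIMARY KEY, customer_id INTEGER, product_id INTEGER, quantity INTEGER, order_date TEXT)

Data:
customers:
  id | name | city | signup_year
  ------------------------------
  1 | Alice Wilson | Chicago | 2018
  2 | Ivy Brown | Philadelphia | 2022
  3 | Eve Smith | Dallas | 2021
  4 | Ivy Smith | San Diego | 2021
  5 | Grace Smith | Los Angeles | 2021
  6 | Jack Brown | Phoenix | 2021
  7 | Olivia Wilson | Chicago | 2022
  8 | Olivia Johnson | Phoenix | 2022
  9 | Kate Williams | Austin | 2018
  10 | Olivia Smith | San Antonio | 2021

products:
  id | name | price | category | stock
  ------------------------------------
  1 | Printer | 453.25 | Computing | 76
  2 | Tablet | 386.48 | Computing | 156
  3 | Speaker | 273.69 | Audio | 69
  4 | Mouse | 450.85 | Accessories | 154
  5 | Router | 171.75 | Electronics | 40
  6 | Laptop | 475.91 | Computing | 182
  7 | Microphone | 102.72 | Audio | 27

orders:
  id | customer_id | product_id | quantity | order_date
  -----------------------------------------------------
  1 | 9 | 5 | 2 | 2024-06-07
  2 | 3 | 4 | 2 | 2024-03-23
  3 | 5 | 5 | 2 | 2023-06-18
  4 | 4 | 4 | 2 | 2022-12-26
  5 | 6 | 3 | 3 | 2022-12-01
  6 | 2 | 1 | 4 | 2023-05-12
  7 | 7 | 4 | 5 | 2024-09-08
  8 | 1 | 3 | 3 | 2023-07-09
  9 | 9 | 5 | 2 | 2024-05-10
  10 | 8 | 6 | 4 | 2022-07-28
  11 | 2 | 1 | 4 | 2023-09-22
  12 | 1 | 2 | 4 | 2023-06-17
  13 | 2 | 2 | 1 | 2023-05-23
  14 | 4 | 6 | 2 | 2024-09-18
SELECT name, price FROM products ORDER BY price ASC LIMIT 1

Execution result:
name | price
Microphone | 102.72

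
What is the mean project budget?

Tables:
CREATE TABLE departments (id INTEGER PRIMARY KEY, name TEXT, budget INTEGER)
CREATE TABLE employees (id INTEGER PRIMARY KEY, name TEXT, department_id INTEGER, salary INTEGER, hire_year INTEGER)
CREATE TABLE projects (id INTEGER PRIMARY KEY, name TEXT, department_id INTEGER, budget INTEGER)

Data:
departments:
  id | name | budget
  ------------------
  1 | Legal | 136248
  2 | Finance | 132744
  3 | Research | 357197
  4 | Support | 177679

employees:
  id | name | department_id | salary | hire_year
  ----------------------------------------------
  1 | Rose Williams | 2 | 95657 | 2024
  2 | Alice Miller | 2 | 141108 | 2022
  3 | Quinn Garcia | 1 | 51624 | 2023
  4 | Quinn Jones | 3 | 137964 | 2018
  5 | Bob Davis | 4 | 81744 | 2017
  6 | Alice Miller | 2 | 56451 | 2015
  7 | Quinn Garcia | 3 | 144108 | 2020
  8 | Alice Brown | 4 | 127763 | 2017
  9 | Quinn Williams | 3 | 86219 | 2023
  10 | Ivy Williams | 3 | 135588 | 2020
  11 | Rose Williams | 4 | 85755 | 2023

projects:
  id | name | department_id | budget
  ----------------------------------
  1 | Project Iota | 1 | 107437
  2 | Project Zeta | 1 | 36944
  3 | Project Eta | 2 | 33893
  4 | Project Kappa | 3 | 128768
SELECT AVG(budget) FROM projects

Execution result:
76760.50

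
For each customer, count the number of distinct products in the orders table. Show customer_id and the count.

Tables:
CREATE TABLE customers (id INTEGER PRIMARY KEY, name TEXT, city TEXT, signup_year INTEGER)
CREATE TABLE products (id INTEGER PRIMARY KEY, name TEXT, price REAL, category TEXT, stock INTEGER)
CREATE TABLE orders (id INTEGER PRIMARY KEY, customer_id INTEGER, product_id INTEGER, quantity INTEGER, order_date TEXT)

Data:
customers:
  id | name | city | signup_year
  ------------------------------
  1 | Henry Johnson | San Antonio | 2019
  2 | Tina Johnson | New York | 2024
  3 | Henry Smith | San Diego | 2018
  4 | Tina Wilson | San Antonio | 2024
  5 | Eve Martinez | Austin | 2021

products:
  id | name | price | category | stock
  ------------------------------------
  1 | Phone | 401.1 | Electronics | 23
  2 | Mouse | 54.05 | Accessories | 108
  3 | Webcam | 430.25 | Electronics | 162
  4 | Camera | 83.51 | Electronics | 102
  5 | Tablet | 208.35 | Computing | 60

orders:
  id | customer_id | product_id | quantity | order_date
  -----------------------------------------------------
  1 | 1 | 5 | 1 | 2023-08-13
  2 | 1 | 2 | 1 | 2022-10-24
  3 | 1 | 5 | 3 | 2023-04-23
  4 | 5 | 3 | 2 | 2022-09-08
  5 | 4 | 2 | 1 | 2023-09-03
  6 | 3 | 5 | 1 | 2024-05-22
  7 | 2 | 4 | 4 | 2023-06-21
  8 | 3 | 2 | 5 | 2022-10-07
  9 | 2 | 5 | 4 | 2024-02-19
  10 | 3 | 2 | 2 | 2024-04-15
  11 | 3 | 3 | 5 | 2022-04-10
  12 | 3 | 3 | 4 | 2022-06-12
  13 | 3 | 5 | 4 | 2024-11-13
SELECT customer_id, COUNT(DISTINCT product_id) AS distinct_product_count FROM orders GROUP BY customer_id

Execution result:
customer_id | distinct_product_count
1 | 2
2 | 2
3 | 3
4 | 1
5 | 1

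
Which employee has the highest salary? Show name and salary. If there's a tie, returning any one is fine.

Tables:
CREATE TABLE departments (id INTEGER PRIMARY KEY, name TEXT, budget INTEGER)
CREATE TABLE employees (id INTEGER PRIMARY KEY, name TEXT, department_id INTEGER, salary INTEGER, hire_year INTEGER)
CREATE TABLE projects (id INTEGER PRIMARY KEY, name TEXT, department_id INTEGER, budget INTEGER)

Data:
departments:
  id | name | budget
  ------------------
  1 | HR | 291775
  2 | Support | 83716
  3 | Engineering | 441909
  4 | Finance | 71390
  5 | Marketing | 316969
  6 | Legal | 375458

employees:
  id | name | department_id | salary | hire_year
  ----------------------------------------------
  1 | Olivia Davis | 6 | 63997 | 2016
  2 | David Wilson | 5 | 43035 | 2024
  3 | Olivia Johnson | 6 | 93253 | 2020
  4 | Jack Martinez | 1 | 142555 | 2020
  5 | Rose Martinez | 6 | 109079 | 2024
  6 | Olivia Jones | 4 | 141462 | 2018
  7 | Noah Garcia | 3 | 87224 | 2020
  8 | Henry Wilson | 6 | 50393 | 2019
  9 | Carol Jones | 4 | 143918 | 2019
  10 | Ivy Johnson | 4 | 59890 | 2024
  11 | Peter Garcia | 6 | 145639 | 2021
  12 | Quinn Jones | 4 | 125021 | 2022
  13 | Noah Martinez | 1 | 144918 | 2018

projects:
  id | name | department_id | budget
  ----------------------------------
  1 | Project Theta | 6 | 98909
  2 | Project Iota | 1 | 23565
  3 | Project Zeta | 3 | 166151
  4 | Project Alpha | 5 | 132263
SELECT name, salary FROM employees ORDER BY salary DESC LIMIT 1

Execution result:
name | salary
Peter Garcia | 145639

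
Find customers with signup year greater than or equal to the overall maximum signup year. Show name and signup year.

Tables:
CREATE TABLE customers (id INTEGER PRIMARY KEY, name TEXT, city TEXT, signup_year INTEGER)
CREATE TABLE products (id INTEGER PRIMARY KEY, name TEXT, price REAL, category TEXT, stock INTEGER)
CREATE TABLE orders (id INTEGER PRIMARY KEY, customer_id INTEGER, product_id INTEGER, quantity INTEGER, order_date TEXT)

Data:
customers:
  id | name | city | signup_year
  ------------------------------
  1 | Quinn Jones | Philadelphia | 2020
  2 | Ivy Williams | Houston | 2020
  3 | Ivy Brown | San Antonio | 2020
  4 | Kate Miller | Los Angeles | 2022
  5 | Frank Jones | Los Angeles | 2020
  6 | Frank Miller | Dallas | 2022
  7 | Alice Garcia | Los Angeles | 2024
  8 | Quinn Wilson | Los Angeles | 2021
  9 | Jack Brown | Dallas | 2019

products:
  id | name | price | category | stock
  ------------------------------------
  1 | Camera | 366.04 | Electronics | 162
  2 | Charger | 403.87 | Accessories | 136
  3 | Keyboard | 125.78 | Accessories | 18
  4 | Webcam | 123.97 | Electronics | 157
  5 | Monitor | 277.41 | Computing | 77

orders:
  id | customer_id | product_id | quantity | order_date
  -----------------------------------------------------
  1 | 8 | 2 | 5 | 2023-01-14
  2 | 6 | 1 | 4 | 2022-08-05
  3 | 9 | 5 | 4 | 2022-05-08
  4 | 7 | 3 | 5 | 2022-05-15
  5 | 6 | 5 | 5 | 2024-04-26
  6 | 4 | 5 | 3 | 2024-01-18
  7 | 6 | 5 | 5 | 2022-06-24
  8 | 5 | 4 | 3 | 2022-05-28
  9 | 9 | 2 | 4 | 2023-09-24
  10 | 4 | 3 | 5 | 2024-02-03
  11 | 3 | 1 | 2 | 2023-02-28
SELECT name, signup_year FROM customers WHERE signup_year >= (SELECT MAX(signup_year) FROM customers)

Execution result:
name | signup_year
Alice Garcia | 2024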